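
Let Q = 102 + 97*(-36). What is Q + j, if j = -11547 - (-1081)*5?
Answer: -9532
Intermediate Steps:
j = -6142 (j = -11547 - 1*(-5405) = -11547 + 5405 = -6142)
Q = -3390 (Q = 102 - 3492 = -3390)
Q + j = -3390 - 6142 = -9532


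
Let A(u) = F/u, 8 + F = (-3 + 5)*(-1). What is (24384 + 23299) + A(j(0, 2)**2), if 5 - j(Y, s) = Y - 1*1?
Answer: 858289/18 ≈ 47683.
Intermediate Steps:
j(Y, s) = 6 - Y (j(Y, s) = 5 - (Y - 1*1) = 5 - (Y - 1) = 5 - (-1 + Y) = 5 + (1 - Y) = 6 - Y)
F = -10 (F = -8 + (-3 + 5)*(-1) = -8 + 2*(-1) = -8 - 2 = -10)
A(u) = -10/u
(24384 + 23299) + A(j(0, 2)**2) = (24384 + 23299) - 10/(6 - 1*0)**2 = 47683 - 10/(6 + 0)**2 = 47683 - 10/(6**2) = 47683 - 10/36 = 47683 - 10*1/36 = 47683 - 5/18 = 858289/18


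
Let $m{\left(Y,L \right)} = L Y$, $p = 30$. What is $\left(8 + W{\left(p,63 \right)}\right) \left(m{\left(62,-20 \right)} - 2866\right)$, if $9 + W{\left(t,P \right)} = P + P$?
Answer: $-513250$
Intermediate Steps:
$W{\left(t,P \right)} = -9 + 2 P$ ($W{\left(t,P \right)} = -9 + \left(P + P\right) = -9 + 2 P$)
$\left(8 + W{\left(p,63 \right)}\right) \left(m{\left(62,-20 \right)} - 2866\right) = \left(8 + \left(-9 + 2 \cdot 63\right)\right) \left(\left(-20\right) 62 - 2866\right) = \left(8 + \left(-9 + 126\right)\right) \left(-1240 - 2866\right) = \left(8 + 117\right) \left(-1240 - 2866\right) = 125 \left(-4106\right) = -513250$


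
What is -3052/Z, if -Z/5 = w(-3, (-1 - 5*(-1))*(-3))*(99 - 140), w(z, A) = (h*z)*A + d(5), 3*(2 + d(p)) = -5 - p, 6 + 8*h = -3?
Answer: 18312/56375 ≈ 0.32482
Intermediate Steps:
h = -9/8 (h = -¾ + (⅛)*(-3) = -¾ - 3/8 = -9/8 ≈ -1.1250)
d(p) = -11/3 - p/3 (d(p) = -2 + (-5 - p)/3 = -2 + (-5/3 - p/3) = -11/3 - p/3)
w(z, A) = -16/3 - 9*A*z/8 (w(z, A) = (-9*z/8)*A + (-11/3 - ⅓*5) = -9*A*z/8 + (-11/3 - 5/3) = -9*A*z/8 - 16/3 = -16/3 - 9*A*z/8)
Z = -56375/6 (Z = -5*(-16/3 - 9/8*(-1 - 5*(-1))*(-3)*(-3))*(99 - 140) = -5*(-16/3 - 9/8*(-1 + 5)*(-3)*(-3))*(-41) = -5*(-16/3 - 9/8*4*(-3)*(-3))*(-41) = -5*(-16/3 - 9/8*(-12)*(-3))*(-41) = -5*(-16/3 - 81/2)*(-41) = -(-1375)*(-41)/6 = -5*11275/6 = -56375/6 ≈ -9395.8)
-3052/Z = -3052/(-56375/6) = -3052*(-6/56375) = 18312/56375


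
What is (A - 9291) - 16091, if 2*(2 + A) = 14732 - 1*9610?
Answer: -22823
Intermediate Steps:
A = 2559 (A = -2 + (14732 - 1*9610)/2 = -2 + (14732 - 9610)/2 = -2 + (½)*5122 = -2 + 2561 = 2559)
(A - 9291) - 16091 = (2559 - 9291) - 16091 = -6732 - 16091 = -22823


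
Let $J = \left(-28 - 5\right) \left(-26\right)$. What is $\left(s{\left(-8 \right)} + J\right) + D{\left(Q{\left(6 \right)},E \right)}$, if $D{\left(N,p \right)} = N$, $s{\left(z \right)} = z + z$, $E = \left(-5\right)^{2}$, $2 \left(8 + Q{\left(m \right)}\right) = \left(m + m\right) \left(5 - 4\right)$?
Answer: $840$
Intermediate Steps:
$Q{\left(m \right)} = -8 + m$ ($Q{\left(m \right)} = -8 + \frac{\left(m + m\right) \left(5 - 4\right)}{2} = -8 + \frac{2 m 1}{2} = -8 + \frac{2 m}{2} = -8 + m$)
$J = 858$ ($J = \left(-33\right) \left(-26\right) = 858$)
$E = 25$
$s{\left(z \right)} = 2 z$
$\left(s{\left(-8 \right)} + J\right) + D{\left(Q{\left(6 \right)},E \right)} = \left(2 \left(-8\right) + 858\right) + \left(-8 + 6\right) = \left(-16 + 858\right) - 2 = 842 - 2 = 840$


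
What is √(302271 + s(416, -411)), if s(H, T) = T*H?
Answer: √131295 ≈ 362.35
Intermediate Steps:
s(H, T) = H*T
√(302271 + s(416, -411)) = √(302271 + 416*(-411)) = √(302271 - 170976) = √131295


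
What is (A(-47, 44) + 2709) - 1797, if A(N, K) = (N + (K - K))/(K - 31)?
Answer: 11809/13 ≈ 908.38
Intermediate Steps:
A(N, K) = N/(-31 + K) (A(N, K) = (N + 0)/(-31 + K) = N/(-31 + K))
(A(-47, 44) + 2709) - 1797 = (-47/(-31 + 44) + 2709) - 1797 = (-47/13 + 2709) - 1797 = 35170/13 - 1797 = 11809/13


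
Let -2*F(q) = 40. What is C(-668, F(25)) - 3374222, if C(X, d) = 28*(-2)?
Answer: -3374278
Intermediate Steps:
F(q) = -20 (F(q) = -½*40 = -20)
C(X, d) = -56
C(-668, F(25)) - 3374222 = -56 - 3374222 = -3374278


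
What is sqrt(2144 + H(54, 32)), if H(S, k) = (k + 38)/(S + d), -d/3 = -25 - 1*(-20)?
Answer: sqrt(10212414)/69 ≈ 46.314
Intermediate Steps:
d = 15 (d = -3*(-25 - 1*(-20)) = -3*(-25 + 20) = -3*(-5) = 15)
H(S, k) = (38 + k)/(15 + S) (H(S, k) = (k + 38)/(S + 15) = (38 + k)/(15 + S))
sqrt(2144 + H(54, 32)) = sqrt(2144 + (38 + 32)/(15 + 54)) = sqrt(2144 + 70/69) = sqrt(148006/69) = sqrt(10212414)/69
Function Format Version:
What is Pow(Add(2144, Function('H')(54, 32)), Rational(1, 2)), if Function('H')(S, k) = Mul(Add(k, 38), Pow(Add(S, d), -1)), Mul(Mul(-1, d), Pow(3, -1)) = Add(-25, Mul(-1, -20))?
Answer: Mul(Rational(1, 69), Pow(10212414, Rational(1, 2))) ≈ 46.314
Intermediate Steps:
d = 15 (d = Mul(-3, Add(-25, Mul(-1, -20))) = Mul(-3, Add(-25, 20)) = Mul(-3, -5) = 15)
Function('H')(S, k) = Mul(Pow(Add(15, S), -1), Add(38, k)) (Function('H')(S, k) = Mul(Add(k, 38), Pow(Add(S, 15), -1)) = Mul(Add(38, k), Pow(Add(15, S), -1)) = Mul(Pow(Add(15, S), -1), Add(38, k)))
Pow(Add(2144, Function('H')(54, 32)), Rational(1, 2)) = Pow(Add(2144, Mul(Pow(Add(15, 54), -1), Add(38, 32))), Rational(1, 2)) = Pow(Add(2144, Mul(Pow(69, -1), 70)), Rational(1, 2)) = Pow(Add(2144, Mul(Rational(1, 69), 70)), Rational(1, 2)) = Pow(Add(2144, Rational(70, 69)), Rational(1, 2)) = Pow(Rational(148006, 69), Rational(1, 2)) = Mul(Rational(1, 69), Pow(10212414, Rational(1, 2)))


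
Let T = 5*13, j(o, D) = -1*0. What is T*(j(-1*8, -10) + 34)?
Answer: 2210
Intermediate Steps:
j(o, D) = 0
T = 65
T*(j(-1*8, -10) + 34) = 65*(0 + 34) = 65*34 = 2210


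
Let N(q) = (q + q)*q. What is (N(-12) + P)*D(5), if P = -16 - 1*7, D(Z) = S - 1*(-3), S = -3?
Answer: 0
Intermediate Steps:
D(Z) = 0 (D(Z) = -3 - 1*(-3) = -3 + 3 = 0)
N(q) = 2*q² (N(q) = (2*q)*q = 2*q²)
P = -23 (P = -16 - 7 = -23)
(N(-12) + P)*D(5) = (2*(-12)² - 23)*0 = (2*144 - 23)*0 = (288 - 23)*0 = 265*0 = 0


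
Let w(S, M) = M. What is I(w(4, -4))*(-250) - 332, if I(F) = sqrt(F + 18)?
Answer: -332 - 250*sqrt(14) ≈ -1267.4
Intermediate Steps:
I(F) = sqrt(18 + F)
I(w(4, -4))*(-250) - 332 = sqrt(18 - 4)*(-250) - 332 = sqrt(14)*(-250) - 332 = -250*sqrt(14) - 332 = -332 - 250*sqrt(14)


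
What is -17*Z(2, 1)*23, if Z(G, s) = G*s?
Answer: -782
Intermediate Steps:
-17*Z(2, 1)*23 = -34*23 = -782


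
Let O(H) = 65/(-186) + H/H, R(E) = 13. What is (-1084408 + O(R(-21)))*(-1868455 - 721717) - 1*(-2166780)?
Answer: 261218745955502/93 ≈ 2.8088e+12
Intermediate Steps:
O(H) = 121/186 (O(H) = 65*(-1/186) + 1 = -65/186 + 1 = 121/186)
(-1084408 + O(R(-21)))*(-1868455 - 721717) - 1*(-2166780) = (-1084408 + 121/186)*(-1868455 - 721717) - 1*(-2166780) = -201699767/186*(-2590172) + 2166780 = 261218544444962/93 + 2166780 = 261218745955502/93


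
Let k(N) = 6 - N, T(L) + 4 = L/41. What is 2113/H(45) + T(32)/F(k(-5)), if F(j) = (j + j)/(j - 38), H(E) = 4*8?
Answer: 91817/1312 ≈ 69.982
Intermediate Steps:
T(L) = -4 + L/41
H(E) = 32
F(j) = 2*j/(-38 + j) (F(j) = (2*j)/(-38 + j) = 2*j/(-38 + j))
2113/H(45) + T(32)/F(k(-5)) = 2113/32 + (-4 + (1/41)*32)/((2*(6 - 1*(-5))/(-38 + (6 - 1*(-5))))) = 2113*(1/32) + (-4 + 32/41)/((2*(6 + 5)/(-38 + (6 + 5)))) = 2113/32 - 132/(41*(2*11/(-38 + 11))) = 2113/32 - 132/(41*(2*11/(-27))) = 2113/32 - 132/(41*(2*11*(-1/27))) = 2113/32 - 132/(41*(-22/27)) = 2113/32 - 132/41*(-27/22) = 2113/32 + 162/41 = 91817/1312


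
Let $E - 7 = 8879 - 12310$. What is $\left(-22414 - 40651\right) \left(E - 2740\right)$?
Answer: $388732660$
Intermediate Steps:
$E = -3424$ ($E = 7 + \left(8879 - 12310\right) = 7 - 3431 = -3424$)
$\left(-22414 - 40651\right) \left(E - 2740\right) = \left(-22414 - 40651\right) \left(-3424 - 2740\right) = \left(-22414 - 40651\right) \left(-6164\right) = \left(-63065\right) \left(-6164\right) = 388732660$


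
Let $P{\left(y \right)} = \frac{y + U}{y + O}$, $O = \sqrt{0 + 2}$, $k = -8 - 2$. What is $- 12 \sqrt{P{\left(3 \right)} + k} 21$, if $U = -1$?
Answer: $- \frac{252 i \sqrt{28 + 10 \sqrt{2}}}{\sqrt{3 + \sqrt{2}}} \approx - 778.63 i$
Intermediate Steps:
$k = -10$
$O = \sqrt{2} \approx 1.4142$
$P{\left(y \right)} = \frac{-1 + y}{y + \sqrt{2}}$ ($P{\left(y \right)} = \frac{y - 1}{y + \sqrt{2}} = \frac{-1 + y}{y + \sqrt{2}}$)
$- 12 \sqrt{P{\left(3 \right)} + k} 21 = - 12 \sqrt{\frac{-1 + 3}{3 + \sqrt{2}} - 10} \cdot 21 = - 12 \sqrt{\frac{1}{3 + \sqrt{2}} \cdot 2 - 10} \cdot 21 = - 12 \sqrt{\frac{2}{3 + \sqrt{2}} - 10} \cdot 21 = - 12 \sqrt{-10 + \frac{2}{3 + \sqrt{2}}} \cdot 21 = - 252 \sqrt{-10 + \frac{2}{3 + \sqrt{2}}}$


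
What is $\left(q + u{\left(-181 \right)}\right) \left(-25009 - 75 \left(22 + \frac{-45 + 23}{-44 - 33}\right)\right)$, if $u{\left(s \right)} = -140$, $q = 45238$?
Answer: $- \frac{8422637774}{7} \approx -1.2032 \cdot 10^{9}$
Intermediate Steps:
$\left(q + u{\left(-181 \right)}\right) \left(-25009 - 75 \left(22 + \frac{-45 + 23}{-44 - 33}\right)\right) = \left(45238 - 140\right) \left(-25009 - 75 \left(22 + \frac{-45 + 23}{-44 - 33}\right)\right) = 45098 \left(-25009 - 75 \left(22 - \frac{22}{-77}\right)\right) = 45098 \left(-25009 - 75 \left(22 - - \frac{2}{7}\right)\right) = 45098 \left(-25009 - 75 \left(22 + \frac{2}{7}\right)\right) = 45098 \left(-25009 - \frac{11700}{7}\right) = 45098 \left(- \frac{186763}{7}\right) = - \frac{8422637774}{7}$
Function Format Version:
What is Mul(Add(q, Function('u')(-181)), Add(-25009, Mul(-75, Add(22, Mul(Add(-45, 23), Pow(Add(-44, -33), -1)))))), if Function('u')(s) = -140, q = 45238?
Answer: Rational(-8422637774, 7) ≈ -1.2032e+9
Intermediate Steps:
Mul(Add(q, Function('u')(-181)), Add(-25009, Mul(-75, Add(22, Mul(Add(-45, 23), Pow(Add(-44, -33), -1)))))) = Mul(Add(45238, -140), Add(-25009, Mul(-75, Add(22, Mul(Add(-45, 23), Pow(Add(-44, -33), -1)))))) = Mul(45098, Add(-25009, Mul(-75, Add(22, Mul(-22, Pow(-77, -1)))))) = Mul(45098, Add(-25009, Mul(-75, Add(22, Mul(-22, Rational(-1, 77)))))) = Mul(45098, Add(-25009, Mul(-75, Add(22, Rational(2, 7))))) = Mul(45098, Add(-25009, Mul(-75, Rational(156, 7)))) = Mul(45098, Add(-25009, Rational(-11700, 7))) = Mul(45098, Rational(-186763, 7)) = Rational(-8422637774, 7)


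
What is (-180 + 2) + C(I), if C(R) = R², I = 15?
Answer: 47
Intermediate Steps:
(-180 + 2) + C(I) = (-180 + 2) + 15² = -178 + 225 = 47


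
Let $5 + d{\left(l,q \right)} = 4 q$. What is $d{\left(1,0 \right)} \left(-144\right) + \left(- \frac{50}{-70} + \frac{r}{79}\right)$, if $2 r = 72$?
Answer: $\frac{398807}{553} \approx 721.17$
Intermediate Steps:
$r = 36$ ($r = \frac{1}{2} \cdot 72 = 36$)
$d{\left(l,q \right)} = -5 + 4 q$
$d{\left(1,0 \right)} \left(-144\right) + \left(- \frac{50}{-70} + \frac{r}{79}\right) = \left(-5 + 4 \cdot 0\right) \left(-144\right) + \left(- \frac{50}{-70} + \frac{36}{79}\right) = \left(-5 + 0\right) \left(-144\right) + \left(\left(-50\right) \left(- \frac{1}{70}\right) + 36 \cdot \frac{1}{79}\right) = \left(-5\right) \left(-144\right) + \left(\frac{5}{7} + \frac{36}{79}\right) = 720 + \frac{647}{553} = \frac{398807}{553}$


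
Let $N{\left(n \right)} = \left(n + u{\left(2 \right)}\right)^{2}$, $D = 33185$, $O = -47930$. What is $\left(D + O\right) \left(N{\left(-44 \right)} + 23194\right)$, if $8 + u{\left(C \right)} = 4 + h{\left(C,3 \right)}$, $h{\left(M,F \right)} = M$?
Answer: $-373195950$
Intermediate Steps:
$u{\left(C \right)} = -4 + C$ ($u{\left(C \right)} = -8 + \left(4 + C\right) = -4 + C$)
$N{\left(n \right)} = \left(-2 + n\right)^{2}$ ($N{\left(n \right)} = \left(n + \left(-4 + 2\right)\right)^{2} = \left(n - 2\right)^{2} = \left(-2 + n\right)^{2}$)
$\left(D + O\right) \left(N{\left(-44 \right)} + 23194\right) = \left(33185 - 47930\right) \left(\left(-2 - 44\right)^{2} + 23194\right) = - 14745 \left(\left(-46\right)^{2} + 23194\right) = - 14745 \left(2116 + 23194\right) = \left(-14745\right) 25310 = -373195950$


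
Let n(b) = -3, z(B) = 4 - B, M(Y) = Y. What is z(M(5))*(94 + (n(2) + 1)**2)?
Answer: -98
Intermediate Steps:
z(M(5))*(94 + (n(2) + 1)**2) = (4 - 1*5)*(94 + (-3 + 1)**2) = (4 - 5)*(94 + (-2)**2) = -(94 + 4) = -1*98 = -98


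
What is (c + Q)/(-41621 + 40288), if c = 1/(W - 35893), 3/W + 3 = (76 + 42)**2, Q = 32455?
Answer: -16216674620829/666055377850 ≈ -24.347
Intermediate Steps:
W = 3/13921 (W = 3/(-3 + (76 + 42)**2) = 3/(-3 + 118**2) = 3/(-3 + 13924) = 3/13921 ≈ 0.00021550)
c = -13921/499666450 (c = 1/(3/13921 - 35893) = 1/(-499666450/13921) = -13921/499666450 ≈ -2.7861e-5)
(c + Q)/(-41621 + 40288) = (-13921/499666450 + 32455)/(-41621 + 40288) = (16216674620829/499666450)/(-1333) = (16216674620829/499666450)*(-1/1333) = -16216674620829/666055377850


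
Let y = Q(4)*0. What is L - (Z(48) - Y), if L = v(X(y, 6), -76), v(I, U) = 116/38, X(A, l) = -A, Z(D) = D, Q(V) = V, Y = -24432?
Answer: -465062/19 ≈ -24477.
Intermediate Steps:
y = 0 (y = 4*0 = 0)
v(I, U) = 58/19 (v(I, U) = 116*(1/38) = 58/19)
L = 58/19 ≈ 3.0526
L - (Z(48) - Y) = 58/19 - (48 - 1*(-24432)) = 58/19 - (48 + 24432) = 58/19 - 1*24480 = 58/19 - 24480 = -465062/19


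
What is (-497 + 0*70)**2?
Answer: 247009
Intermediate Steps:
(-497 + 0*70)**2 = (-497 + 0)**2 = (-497)**2 = 247009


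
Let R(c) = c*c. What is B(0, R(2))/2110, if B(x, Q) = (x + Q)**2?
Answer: 8/1055 ≈ 0.0075829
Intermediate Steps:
R(c) = c**2
B(x, Q) = (Q + x)**2
B(0, R(2))/2110 = (2**2 + 0)**2/2110 = (4 + 0)**2*(1/2110) = 4**2*(1/2110) = 16*(1/2110) = 8/1055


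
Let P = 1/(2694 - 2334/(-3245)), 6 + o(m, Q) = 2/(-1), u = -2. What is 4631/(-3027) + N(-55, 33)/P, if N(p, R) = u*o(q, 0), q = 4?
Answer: 423492009653/9822615 ≈ 43114.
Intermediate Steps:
o(m, Q) = -8 (o(m, Q) = -6 + 2/(-1) = -6 + 2*(-1) = -6 - 2 = -8)
N(p, R) = 16 (N(p, R) = -2*(-8) = 16)
P = 3245/8744364 (P = 1/(2694 - 2334*(-1/3245)) = 1/(2694 + 2334/3245) = 1/(8744364/3245) = 3245/8744364 ≈ 0.00037110)
4631/(-3027) + N(-55, 33)/P = 4631/(-3027) + 16/(3245/8744364) = 4631*(-1/3027) + 16*(8744364/3245) = -4631/3027 + 139909824/3245 = 423492009653/9822615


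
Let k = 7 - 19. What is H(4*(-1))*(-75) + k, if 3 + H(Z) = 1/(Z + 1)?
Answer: 238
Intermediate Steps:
k = -12
H(Z) = -3 + 1/(1 + Z) (H(Z) = -3 + 1/(Z + 1) = -3 + 1/(1 + Z))
H(4*(-1))*(-75) + k = ((-2 - 12*(-1))/(1 + 4*(-1)))*(-75) - 12 = ((-2 - 3*(-4))/(1 - 4))*(-75) - 12 = ((-2 + 12)/(-3))*(-75) - 12 = -1/3*10*(-75) - 12 = -10/3*(-75) - 12 = 250 - 12 = 238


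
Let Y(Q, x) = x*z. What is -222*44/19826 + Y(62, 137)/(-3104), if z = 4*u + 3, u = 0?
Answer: -19234179/30769952 ≈ -0.62510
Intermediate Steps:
z = 3 (z = 4*0 + 3 = 0 + 3 = 3)
Y(Q, x) = 3*x (Y(Q, x) = x*3 = 3*x)
-222*44/19826 + Y(62, 137)/(-3104) = -222*44/19826 + (3*137)/(-3104) = -9768*1/19826 + 411*(-1/3104) = -4884/9913 - 411/3104 = -19234179/30769952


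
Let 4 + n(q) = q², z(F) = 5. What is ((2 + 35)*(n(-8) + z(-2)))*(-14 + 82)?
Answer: 163540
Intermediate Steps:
n(q) = -4 + q²
((2 + 35)*(n(-8) + z(-2)))*(-14 + 82) = ((2 + 35)*((-4 + (-8)²) + 5))*(-14 + 82) = (37*((-4 + 64) + 5))*68 = (37*(60 + 5))*68 = (37*65)*68 = 2405*68 = 163540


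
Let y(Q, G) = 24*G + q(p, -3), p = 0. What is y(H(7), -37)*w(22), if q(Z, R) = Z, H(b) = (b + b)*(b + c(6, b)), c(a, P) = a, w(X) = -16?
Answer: 14208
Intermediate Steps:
H(b) = 2*b*(6 + b) (H(b) = (b + b)*(b + 6) = (2*b)*(6 + b) = 2*b*(6 + b))
y(Q, G) = 24*G (y(Q, G) = 24*G + 0 = 24*G)
y(H(7), -37)*w(22) = (24*(-37))*(-16) = -888*(-16) = 14208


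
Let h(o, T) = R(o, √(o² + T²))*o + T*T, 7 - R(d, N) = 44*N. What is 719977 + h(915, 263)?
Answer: 795551 - 40260*√906394 ≈ -3.7534e+7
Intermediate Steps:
R(d, N) = 7 - 44*N
h(o, T) = T² + o*(7 - 44*√(T² + o²)) (h(o, T) = (7 - 44*√(o² + T²))*o + T*T = (7 - 44*√(T² + o²))*o + T² = o*(7 - 44*√(T² + o²)) + T² = T² + o*(7 - 44*√(T² + o²)))
719977 + h(915, 263) = 719977 + (263² - 1*915*(-7 + 44*√(263² + 915²))) = 719977 + (69169 - 1*915*(-7 + 44*√(69169 + 837225))) = 719977 + (69169 - 1*915*(-7 + 44*√906394)) = 719977 + (69169 + (6405 - 40260*√906394)) = 719977 + (75574 - 40260*√906394) = 795551 - 40260*√906394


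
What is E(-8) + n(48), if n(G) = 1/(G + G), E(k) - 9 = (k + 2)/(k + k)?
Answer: 901/96 ≈ 9.3854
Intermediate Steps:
E(k) = 9 + (2 + k)/(2*k) (E(k) = 9 + (k + 2)/(k + k) = 9 + (2 + k)/((2*k)) = 9 + (2 + k)*(1/(2*k)) = 9 + (2 + k)/(2*k))
n(G) = 1/(2*G)
E(-8) + n(48) = (19/2 + 1/(-8)) + (½)/48 = (19/2 - ⅛) + (½)*(1/48) = 75/8 + 1/96 = 901/96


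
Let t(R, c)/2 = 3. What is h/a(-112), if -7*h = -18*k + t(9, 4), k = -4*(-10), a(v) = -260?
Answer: -51/130 ≈ -0.39231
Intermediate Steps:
k = 40
t(R, c) = 6 (t(R, c) = 2*3 = 6)
h = 102 (h = -(-18*40 + 6)/7 = -(-720 + 6)/7 = -⅐*(-714) = 102)
h/a(-112) = 102/(-260) = 102*(-1/260) = -51/130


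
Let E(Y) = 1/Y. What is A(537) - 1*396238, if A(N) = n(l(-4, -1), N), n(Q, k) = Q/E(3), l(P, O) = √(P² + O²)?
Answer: -396238 + 3*√17 ≈ -3.9623e+5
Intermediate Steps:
l(P, O) = √(O² + P²)
n(Q, k) = 3*Q (n(Q, k) = Q/(1/3) = Q/(⅓) = Q*3 = 3*Q)
A(N) = 3*√17 (A(N) = 3*√((-1)² + (-4)²) = 3*√(1 + 16) = 3*√17)
A(537) - 1*396238 = 3*√17 - 1*396238 = 3*√17 - 396238 = -396238 + 3*√17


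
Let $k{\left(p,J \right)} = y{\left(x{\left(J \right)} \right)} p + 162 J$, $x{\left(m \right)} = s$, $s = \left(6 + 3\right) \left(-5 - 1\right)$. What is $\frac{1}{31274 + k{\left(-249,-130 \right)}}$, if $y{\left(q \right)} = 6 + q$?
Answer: $\frac{1}{22166} \approx 4.5114 \cdot 10^{-5}$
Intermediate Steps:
$s = -54$ ($s = 9 \left(-6\right) = -54$)
$x{\left(m \right)} = -54$
$k{\left(p,J \right)} = - 48 p + 162 J$ ($k{\left(p,J \right)} = \left(6 - 54\right) p + 162 J = - 48 p + 162 J$)
$\frac{1}{31274 + k{\left(-249,-130 \right)}} = \frac{1}{31274 + \left(\left(-48\right) \left(-249\right) + 162 \left(-130\right)\right)} = \frac{1}{31274 + \left(11952 - 21060\right)} = \frac{1}{31274 - 9108} = \frac{1}{22166}$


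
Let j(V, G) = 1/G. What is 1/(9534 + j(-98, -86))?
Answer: 86/819923 ≈ 0.00010489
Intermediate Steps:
1/(9534 + j(-98, -86)) = 1/(9534 + 1/(-86)) = 1/(9534 - 1/86) = 1/(819923/86) = 86/819923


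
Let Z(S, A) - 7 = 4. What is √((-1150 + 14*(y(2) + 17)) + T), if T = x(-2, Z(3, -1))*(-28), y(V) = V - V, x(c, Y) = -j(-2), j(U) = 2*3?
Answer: 2*I*√186 ≈ 27.276*I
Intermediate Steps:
j(U) = 6
Z(S, A) = 11 (Z(S, A) = 7 + 4 = 11)
x(c, Y) = -6 (x(c, Y) = -1*6 = -6)
y(V) = 0
T = 168 (T = -6*(-28) = 168)
√((-1150 + 14*(y(2) + 17)) + T) = √((-1150 + 14*(0 + 17)) + 168) = √((-1150 + 14*17) + 168) = √((-1150 + 238) + 168) = √(-912 + 168) = √(-744) = 2*I*√186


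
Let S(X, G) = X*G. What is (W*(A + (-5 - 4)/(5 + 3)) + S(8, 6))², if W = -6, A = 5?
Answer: 9801/16 ≈ 612.56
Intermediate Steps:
S(X, G) = G*X
(W*(A + (-5 - 4)/(5 + 3)) + S(8, 6))² = (-6*(5 + (-5 - 4)/(5 + 3)) + 6*8)² = (-6*(5 - 9/8) + 48)² = (-6*31/8 + 48)² = (-93/4 + 48)² = (99/4)² = 9801/16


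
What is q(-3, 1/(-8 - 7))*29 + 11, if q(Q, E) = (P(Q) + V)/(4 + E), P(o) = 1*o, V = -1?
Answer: -1091/59 ≈ -18.492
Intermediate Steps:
P(o) = o
q(Q, E) = (-1 + Q)/(4 + E) (q(Q, E) = (Q - 1)/(4 + E) = (-1 + Q)/(4 + E))
q(-3, 1/(-8 - 7))*29 + 11 = ((-1 - 3)/(4 + 1/(-8 - 7)))*29 + 11 = (-4/(4 + 1/(-15)))*29 + 11 = (-4/(4 - 1/15))*29 + 11 = (-4/(59/15))*29 + 11 = ((15/59)*(-4))*29 + 11 = -60/59*29 + 11 = -1740/59 + 11 = -1091/59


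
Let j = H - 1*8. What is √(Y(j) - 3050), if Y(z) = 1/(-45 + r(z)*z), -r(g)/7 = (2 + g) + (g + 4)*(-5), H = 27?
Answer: I*√473289376993/12457 ≈ 55.227*I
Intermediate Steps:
r(g) = 126 + 28*g (r(g) = -7*((2 + g) + (g + 4)*(-5)) = -7*((2 + g) + (4 + g)*(-5)) = -7*((2 + g) + (-20 - 5*g)) = -7*(-18 - 4*g) = 126 + 28*g)
j = 19 (j = 27 - 1*8 = 27 - 8 = 19)
Y(z) = 1/(-45 + z*(126 + 28*z)) (Y(z) = 1/(-45 + (126 + 28*z)*z) = 1/(-45 + z*(126 + 28*z)))
√(Y(j) - 3050) = √(1/(-45 + 14*19*(9 + 2*19)) - 3050) = √(1/(-45 + 14*19*(9 + 38)) - 3050) = √(1/(-45 + 14*19*47) - 3050) = √(1/(-45 + 12502) - 3050) = √(1/12457 - 3050) = √(-37993849/12457) = I*√473289376993/12457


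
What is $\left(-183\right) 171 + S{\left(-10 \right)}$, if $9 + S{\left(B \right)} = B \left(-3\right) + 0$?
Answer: $-31272$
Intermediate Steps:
$S{\left(B \right)} = -9 - 3 B$ ($S{\left(B \right)} = -9 + \left(B \left(-3\right) + 0\right) = -9 + \left(- 3 B + 0\right) = -9 - 3 B$)
$\left(-183\right) 171 + S{\left(-10 \right)} = \left(-183\right) 171 - -21 = -31293 + \left(-9 + 30\right) = -31293 + 21 = -31272$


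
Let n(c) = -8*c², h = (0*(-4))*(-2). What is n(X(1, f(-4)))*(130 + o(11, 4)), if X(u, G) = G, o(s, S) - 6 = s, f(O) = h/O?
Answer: 0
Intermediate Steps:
h = 0 (h = 0*(-2) = 0)
f(O) = 0 (f(O) = 0/O = 0)
o(s, S) = 6 + s
n(X(1, f(-4)))*(130 + o(11, 4)) = (-8*0²)*(130 + (6 + 11)) = (-8*0)*(130 + 17) = 0*147 = 0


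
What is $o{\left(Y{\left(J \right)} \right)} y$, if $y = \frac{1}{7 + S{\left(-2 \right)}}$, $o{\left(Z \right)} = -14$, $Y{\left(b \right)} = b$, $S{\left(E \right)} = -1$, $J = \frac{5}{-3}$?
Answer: $- \frac{7}{3} \approx -2.3333$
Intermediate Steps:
$J = - \frac{5}{3}$ ($J = 5 \left(- \frac{1}{3}\right) = - \frac{5}{3} \approx -1.6667$)
$y = \frac{1}{6}$ ($y = \frac{1}{7 - 1} = \frac{1}{6} \approx 0.16667$)
$o{\left(Y{\left(J \right)} \right)} y = \left(-14\right) \frac{1}{6} = - \frac{7}{3}$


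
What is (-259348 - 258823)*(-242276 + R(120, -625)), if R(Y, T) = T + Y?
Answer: 125802073551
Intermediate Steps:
(-259348 - 258823)*(-242276 + R(120, -625)) = (-259348 - 258823)*(-242276 + (-625 + 120)) = -518171*(-242276 - 505) = -518171*(-242781) = 125802073551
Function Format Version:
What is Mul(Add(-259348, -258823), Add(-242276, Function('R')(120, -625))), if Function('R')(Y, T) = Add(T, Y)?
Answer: 125802073551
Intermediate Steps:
Mul(Add(-259348, -258823), Add(-242276, Function('R')(120, -625))) = Mul(Add(-259348, -258823), Add(-242276, Add(-625, 120))) = Mul(-518171, Add(-242276, -505)) = Mul(-518171, -242781) = 125802073551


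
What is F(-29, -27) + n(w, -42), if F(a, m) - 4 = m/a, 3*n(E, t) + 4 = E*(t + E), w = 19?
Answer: -4120/29 ≈ -142.07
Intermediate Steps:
n(E, t) = -4/3 + E*(E + t)/3 (n(E, t) = -4/3 + (E*(t + E))/3 = -4/3 + (E*(E + t))/3 = -4/3 + E*(E + t)/3)
F(a, m) = 4 + m/a
F(-29, -27) + n(w, -42) = (4 - 27/(-29)) + (-4/3 + (1/3)*19**2 + (1/3)*19*(-42)) = (4 - 27*(-1/29)) + (-4/3 + (1/3)*361 - 266) = (4 + 27/29) + (-4/3 + 361/3 - 266) = 143/29 - 147 = -4120/29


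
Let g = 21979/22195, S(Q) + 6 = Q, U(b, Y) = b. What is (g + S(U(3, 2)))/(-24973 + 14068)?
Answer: 44606/242036475 ≈ 0.00018429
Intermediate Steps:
S(Q) = -6 + Q
g = 21979/22195 (g = 21979*(1/22195) = 21979/22195 ≈ 0.99027)
(g + S(U(3, 2)))/(-24973 + 14068) = (21979/22195 + (-6 + 3))/(-24973 + 14068) = (21979/22195 - 3)/(-10905) = -44606/22195*(-1/10905) = 44606/242036475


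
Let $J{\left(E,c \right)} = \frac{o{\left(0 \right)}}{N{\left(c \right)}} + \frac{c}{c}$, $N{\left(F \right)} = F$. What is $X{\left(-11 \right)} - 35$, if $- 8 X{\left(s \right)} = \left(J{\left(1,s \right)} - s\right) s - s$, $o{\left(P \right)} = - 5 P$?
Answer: $- \frac{159}{8} \approx -19.875$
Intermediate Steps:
$J{\left(E,c \right)} = 1$ ($J{\left(E,c \right)} = \frac{\left(-5\right) 0}{c} + \frac{c}{c} = \frac{0}{c} + 1 = 0 + 1 = 1$)
$X{\left(s \right)} = \frac{s}{8} - \frac{s \left(1 - s\right)}{8}$ ($X{\left(s \right)} = - \frac{\left(1 - s\right) s - s}{8} = - \frac{s \left(1 - s\right) - s}{8} = - \frac{- s + s \left(1 - s\right)}{8} = \frac{s}{8} - \frac{s \left(1 - s\right)}{8}$)
$X{\left(-11 \right)} - 35 = \frac{\left(-11\right)^{2}}{8} - 35 = \frac{1}{8} \cdot 121 - 35 = \frac{121}{8} - 35 = - \frac{159}{8}$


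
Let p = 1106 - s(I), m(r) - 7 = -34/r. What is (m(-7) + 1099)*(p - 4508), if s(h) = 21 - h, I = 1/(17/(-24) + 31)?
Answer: -19350552672/5089 ≈ -3.8024e+6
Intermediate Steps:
I = 24/727 (I = 1/(17*(-1/24) + 31) = 1/(-17/24 + 31) = 1/(727/24) = 24/727 ≈ 0.033012)
m(r) = 7 - 34/r
p = 788819/727 (p = 1106 - (21 - 1*24/727) = 1106 - (21 - 24/727) = 1106 - 1*15243/727 = 1106 - 15243/727 = 788819/727 ≈ 1085.0)
(m(-7) + 1099)*(p - 4508) = ((7 - 34/(-7)) + 1099)*(788819/727 - 4508) = ((7 - 34*(-⅐)) + 1099)*(-2488497/727) = ((7 + 34/7) + 1099)*(-2488497/727) = (83/7 + 1099)*(-2488497/727) = (7776/7)*(-2488497/727) = -19350552672/5089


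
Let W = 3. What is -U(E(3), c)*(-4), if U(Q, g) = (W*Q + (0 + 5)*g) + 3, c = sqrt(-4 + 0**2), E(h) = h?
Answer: 48 + 40*I ≈ 48.0 + 40.0*I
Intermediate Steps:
c = 2*I (c = sqrt(-4 + 0) = sqrt(-4) = 2*I ≈ 2.0*I)
U(Q, g) = 3 + 3*Q + 5*g (U(Q, g) = (3*Q + (0 + 5)*g) + 3 = (3*Q + 5*g) + 3 = 3 + 3*Q + 5*g)
-U(E(3), c)*(-4) = -(3 + 3*3 + 5*(2*I))*(-4) = -(3 + 9 + 10*I)*(-4) = -(12 + 10*I)*(-4) = (-12 - 10*I)*(-4) = 48 + 40*I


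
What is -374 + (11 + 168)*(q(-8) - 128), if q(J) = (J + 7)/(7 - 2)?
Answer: -116609/5 ≈ -23322.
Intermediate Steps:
q(J) = 7/5 + J/5 (q(J) = (7 + J)/5 = (7 + J)*(⅕) = 7/5 + J/5)
-374 + (11 + 168)*(q(-8) - 128) = -374 + (11 + 168)*((7/5 + (⅕)*(-8)) - 128) = -374 + 179*((7/5 - 8/5) - 128) = -374 + 179*(-⅕ - 128) = -374 + 179*(-641/5) = -374 - 114739/5 = -116609/5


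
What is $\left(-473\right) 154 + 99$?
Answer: $-72743$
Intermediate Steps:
$\left(-473\right) 154 + 99 = -72842 + 99 = -72743$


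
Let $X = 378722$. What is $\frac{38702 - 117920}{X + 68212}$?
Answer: $- \frac{13203}{74489} \approx -0.17725$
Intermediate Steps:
$\frac{38702 - 117920}{X + 68212} = \frac{38702 - 117920}{378722 + 68212} = - \frac{79218}{446934} = \left(-79218\right) \frac{1}{446934} = - \frac{13203}{74489}$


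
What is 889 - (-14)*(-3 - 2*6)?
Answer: 679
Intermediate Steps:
889 - (-14)*(-3 - 2*6) = 889 - (-14)*(-3 - 12) = 889 - (-14)*(-15) = 889 - 1*210 = 889 - 210 = 679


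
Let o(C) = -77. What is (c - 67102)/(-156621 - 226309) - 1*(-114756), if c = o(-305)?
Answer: 43943582259/382930 ≈ 1.1476e+5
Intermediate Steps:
c = -77
(c - 67102)/(-156621 - 226309) - 1*(-114756) = (-77 - 67102)/(-156621 - 226309) - 1*(-114756) = -67179/(-382930) + 114756 = -67179*(-1/382930) + 114756 = 67179/382930 + 114756 = 43943582259/382930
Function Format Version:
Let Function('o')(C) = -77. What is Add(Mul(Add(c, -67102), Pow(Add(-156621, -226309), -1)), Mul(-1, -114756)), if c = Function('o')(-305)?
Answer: Rational(43943582259, 382930) ≈ 1.1476e+5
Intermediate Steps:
c = -77
Add(Mul(Add(c, -67102), Pow(Add(-156621, -226309), -1)), Mul(-1, -114756)) = Add(Mul(Add(-77, -67102), Pow(Add(-156621, -226309), -1)), Mul(-1, -114756)) = Add(Mul(-67179, Pow(-382930, -1)), 114756) = Add(Mul(-67179, Rational(-1, 382930)), 114756) = Add(Rational(67179, 382930), 114756) = Rational(43943582259, 382930)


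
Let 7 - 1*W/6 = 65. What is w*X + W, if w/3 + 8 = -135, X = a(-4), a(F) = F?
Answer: 1368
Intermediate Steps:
W = -348 (W = 42 - 6*65 = 42 - 390 = -348)
X = -4
w = -429 (w = -24 + 3*(-135) = -24 - 405 = -429)
w*X + W = -429*(-4) - 348 = 1716 - 348 = 1368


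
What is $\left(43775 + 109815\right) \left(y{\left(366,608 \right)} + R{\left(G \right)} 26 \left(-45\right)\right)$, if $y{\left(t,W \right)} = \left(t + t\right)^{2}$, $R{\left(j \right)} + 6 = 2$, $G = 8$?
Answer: $83016009360$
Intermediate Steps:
$R{\left(j \right)} = -4$ ($R{\left(j \right)} = -6 + 2 = -4$)
$y{\left(t,W \right)} = 4 t^{2}$ ($y{\left(t,W \right)} = \left(2 t\right)^{2} = 4 t^{2}$)
$\left(43775 + 109815\right) \left(y{\left(366,608 \right)} + R{\left(G \right)} 26 \left(-45\right)\right) = \left(43775 + 109815\right) \left(4 \cdot 366^{2} + \left(-4\right) 26 \left(-45\right)\right) = 153590 \left(4 \cdot 133956 - -4680\right) = 153590 \left(535824 + 4680\right) = 153590 \cdot 540504 = 83016009360$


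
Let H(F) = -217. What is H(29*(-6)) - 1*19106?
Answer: -19323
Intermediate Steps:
H(29*(-6)) - 1*19106 = -217 - 1*19106 = -217 - 19106 = -19323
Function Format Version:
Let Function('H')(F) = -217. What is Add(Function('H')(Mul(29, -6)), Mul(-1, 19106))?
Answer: -19323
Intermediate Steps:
Add(Function('H')(Mul(29, -6)), Mul(-1, 19106)) = Add(-217, Mul(-1, 19106)) = Add(-217, -19106) = -19323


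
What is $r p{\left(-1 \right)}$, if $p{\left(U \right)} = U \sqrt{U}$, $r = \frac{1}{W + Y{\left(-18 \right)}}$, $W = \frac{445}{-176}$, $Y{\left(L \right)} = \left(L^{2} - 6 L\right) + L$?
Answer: $- \frac{176 i}{72419} \approx - 0.0024303 i$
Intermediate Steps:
$Y{\left(L \right)} = L^{2} - 5 L$
$W = - \frac{445}{176}$ ($W = 445 \left(- \frac{1}{176}\right) = - \frac{445}{176} \approx -2.5284$)
$r = \frac{176}{72419}$ ($r = \frac{1}{- \frac{445}{176} - 18 \left(-5 - 18\right)} = \frac{1}{- \frac{445}{176} - -414} = \frac{1}{- \frac{445}{176} + 414} = \frac{1}{\frac{72419}{176}} = \frac{176}{72419} \approx 0.0024303$)
$p{\left(U \right)} = U^{\frac{3}{2}}$
$r p{\left(-1 \right)} = \frac{176 \left(-1\right)^{\frac{3}{2}}}{72419} = \frac{176 \left(- i\right)}{72419} = - \frac{176 i}{72419}$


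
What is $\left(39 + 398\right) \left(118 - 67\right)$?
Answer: $22287$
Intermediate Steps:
$\left(39 + 398\right) \left(118 - 67\right) = 437 \cdot 51 = 22287$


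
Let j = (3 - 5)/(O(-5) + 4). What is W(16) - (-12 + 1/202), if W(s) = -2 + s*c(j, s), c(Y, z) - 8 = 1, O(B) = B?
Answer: 31107/202 ≈ 154.00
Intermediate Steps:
j = 2 (j = (3 - 5)/(-5 + 4) = -2/(-1) = -2*(-1) = 2)
c(Y, z) = 9 (c(Y, z) = 8 + 1 = 9)
W(s) = -2 + 9*s (W(s) = -2 + s*9 = -2 + 9*s)
W(16) - (-12 + 1/202) = (-2 + 9*16) - (-12 + 1/202) = (-2 + 144) - (-12 + 1/202) = 142 - 1*(-2423/202) = 142 + 2423/202 = 31107/202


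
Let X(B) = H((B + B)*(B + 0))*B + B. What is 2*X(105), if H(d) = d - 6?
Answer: 4629450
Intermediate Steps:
H(d) = -6 + d
X(B) = B + B*(-6 + 2*B²) (X(B) = (-6 + (B + B)*(B + 0))*B + B = (-6 + (2*B)*B)*B + B = (-6 + 2*B²)*B + B = B*(-6 + 2*B²) + B = B + B*(-6 + 2*B²))
2*X(105) = 2*(105*(-5 + 2*105²)) = 2*(105*(-5 + 2*11025)) = 2*(105*(-5 + 22050)) = 2*(105*22045) = 2*2314725 = 4629450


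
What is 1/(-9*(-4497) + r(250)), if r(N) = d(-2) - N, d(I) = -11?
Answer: 1/40212 ≈ 2.4868e-5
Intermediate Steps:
r(N) = -11 - N
1/(-9*(-4497) + r(250)) = 1/(-9*(-4497) + (-11 - 1*250)) = 1/(40473 + (-11 - 250)) = 1/(40473 - 261) = 1/40212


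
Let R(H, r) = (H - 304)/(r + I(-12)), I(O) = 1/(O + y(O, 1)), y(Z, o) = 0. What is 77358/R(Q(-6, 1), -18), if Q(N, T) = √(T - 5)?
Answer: 106315678/23105 + 2797781*I/92420 ≈ 4601.4 + 30.272*I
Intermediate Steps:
I(O) = 1/O (I(O) = 1/(O + 0) = 1/O)
Q(N, T) = √(-5 + T)
R(H, r) = (-304 + H)/(-1/12 + r) (R(H, r) = (H - 304)/(r + 1/(-12)) = (-304 + H)/(r - 1/12) = (-304 + H)/(-1/12 + r))
77358/R(Q(-6, 1), -18) = 77358/((12*(-304 + √(-5 + 1))/(-1 + 12*(-18)))) = 77358/((12*(-304 + √(-4))/(-1 - 216))) = 77358/((12*(-304 + 2*I)/(-217))) = 77358/((12*(-1/217)*(-304 + 2*I))) = 77358/(3648/217 - 24*I/217) = 77358*(47089*(3648/217 + 24*I/217)/13308480) = 607118477*(3648/217 + 24*I/217)/2218080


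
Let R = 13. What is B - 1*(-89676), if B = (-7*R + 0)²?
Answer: 97957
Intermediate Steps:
B = 8281 (B = (-7*13 + 0)² = (-91 + 0)² = (-91)² = 8281)
B - 1*(-89676) = 8281 - 1*(-89676) = 8281 + 89676 = 97957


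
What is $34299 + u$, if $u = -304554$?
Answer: $-270255$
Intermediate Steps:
$34299 + u = 34299 - 304554 = -270255$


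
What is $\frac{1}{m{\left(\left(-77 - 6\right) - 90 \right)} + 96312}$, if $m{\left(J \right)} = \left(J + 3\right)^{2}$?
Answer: $\frac{1}{125212} \approx 7.9865 \cdot 10^{-6}$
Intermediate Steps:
$m{\left(J \right)} = \left(3 + J\right)^{2}$
$\frac{1}{m{\left(\left(-77 - 6\right) - 90 \right)} + 96312} = \frac{1}{\left(3 - 173\right)^{2} + 96312} = \frac{1}{\left(-170\right)^{2} + 96312} = \frac{1}{28900 + 96312} = \frac{1}{125212}$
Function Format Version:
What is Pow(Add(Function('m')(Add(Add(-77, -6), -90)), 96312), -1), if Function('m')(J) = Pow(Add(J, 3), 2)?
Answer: Rational(1, 125212) ≈ 7.9865e-6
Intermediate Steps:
Function('m')(J) = Pow(Add(3, J), 2)
Pow(Add(Function('m')(Add(Add(-77, -6), -90)), 96312), -1) = Pow(Add(Pow(Add(3, Add(Add(-77, -6), -90)), 2), 96312), -1) = Pow(Add(Pow(Add(3, Add(-83, -90)), 2), 96312), -1) = Pow(Add(Pow(Add(3, -173), 2), 96312), -1) = Pow(Add(Pow(-170, 2), 96312), -1) = Pow(Add(28900, 96312), -1) = Pow(125212, -1) = Rational(1, 125212)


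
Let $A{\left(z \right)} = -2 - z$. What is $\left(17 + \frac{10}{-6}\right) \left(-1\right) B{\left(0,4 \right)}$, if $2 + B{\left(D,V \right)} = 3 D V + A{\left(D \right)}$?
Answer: $\frac{184}{3} \approx 61.333$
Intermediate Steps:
$B{\left(D,V \right)} = -4 - D + 3 D V$ ($B{\left(D,V \right)} = -2 - \left(2 + D - 3 D V\right) = -4 - D + 3 D V$)
$\left(17 + \frac{10}{-6}\right) \left(-1\right) B{\left(0,4 \right)} = \left(17 + \frac{10}{-6}\right) \left(-1\right) \left(-4 - 0 + 3 \cdot 0 \cdot 4\right) = \left(17 + 10 \left(- \frac{1}{6}\right)\right) \left(-1\right) \left(-4 + 0 + 0\right) = \left(17 - \frac{5}{3}\right) \left(-1\right) \left(-4\right) = \frac{46}{3} \left(-1\right) \left(-4\right) = \left(- \frac{46}{3}\right) \left(-4\right) = \frac{184}{3}$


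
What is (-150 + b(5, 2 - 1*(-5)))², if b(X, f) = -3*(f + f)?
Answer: 36864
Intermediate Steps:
b(X, f) = -6*f
(-150 + b(5, 2 - 1*(-5)))² = (-150 - 6*(2 - 1*(-5)))² = (-150 - 6*(2 + 5))² = (-150 - 6*7)² = (-150 - 42)² = (-192)² = 36864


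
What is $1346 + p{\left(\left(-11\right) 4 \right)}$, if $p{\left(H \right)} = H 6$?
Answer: $1082$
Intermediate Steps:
$p{\left(H \right)} = 6 H$
$1346 + p{\left(\left(-11\right) 4 \right)} = 1346 + 6 \left(\left(-11\right) 4\right) = 1346 + 6 \left(-44\right) = 1346 - 264 = 1082$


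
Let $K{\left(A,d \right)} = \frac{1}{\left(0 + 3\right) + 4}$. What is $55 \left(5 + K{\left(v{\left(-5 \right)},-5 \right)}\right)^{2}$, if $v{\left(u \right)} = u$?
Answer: $\frac{71280}{49} \approx 1454.7$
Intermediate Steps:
$K{\left(A,d \right)} = \frac{1}{7}$ ($K{\left(A,d \right)} = \frac{1}{3 + 4} = \frac{1}{7}$)
$55 \left(5 + K{\left(v{\left(-5 \right)},-5 \right)}\right)^{2} = 55 \left(5 + \frac{1}{7}\right)^{2} = 55 \left(\frac{36}{7}\right)^{2} = 55 \cdot \frac{1296}{49} = \frac{71280}{49}$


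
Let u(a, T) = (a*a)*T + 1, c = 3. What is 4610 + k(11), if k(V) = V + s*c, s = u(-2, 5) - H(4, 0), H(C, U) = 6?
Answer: 4666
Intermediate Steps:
u(a, T) = 1 + T*a**2 (u(a, T) = a**2*T + 1 = T*a**2 + 1 = 1 + T*a**2)
s = 15 (s = (1 + 5*(-2)**2) - 1*6 = (1 + 5*4) - 6 = (1 + 20) - 6 = 21 - 6 = 15)
k(V) = 45 + V (k(V) = V + 15*3 = V + 45 = 45 + V)
4610 + k(11) = 4610 + (45 + 11) = 4610 + 56 = 4666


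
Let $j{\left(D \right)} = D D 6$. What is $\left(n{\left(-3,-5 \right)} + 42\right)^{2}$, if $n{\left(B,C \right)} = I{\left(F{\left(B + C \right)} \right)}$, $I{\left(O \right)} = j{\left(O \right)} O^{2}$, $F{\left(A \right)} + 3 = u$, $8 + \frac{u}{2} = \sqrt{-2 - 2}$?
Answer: $-64714795776 - 724386862080 i \approx -6.4715 \cdot 10^{10} - 7.2439 \cdot 10^{11} i$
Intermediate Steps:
$j{\left(D \right)} = 6 D^{2}$ ($j{\left(D \right)} = D^{2} \cdot 6 = 6 D^{2}$)
$u = -16 + 4 i$ ($u = -16 + 2 \sqrt{-2 - 2} = -16 + 2 \sqrt{-4} = -16 + 2 \cdot 2 i = -16 + 4 i \approx -16.0 + 4.0 i$)
$F{\left(A \right)} = -19 + 4 i$ ($F{\left(A \right)} = -3 - \left(16 - 4 i\right) = -19 + 4 i$)
$I{\left(O \right)} = 6 O^{4}$ ($I{\left(O \right)} = 6 O^{2} O^{2} = 6 O^{4}$)
$n{\left(B,C \right)} = 6 \left(-19 + 4 i\right)^{4}$
$\left(n{\left(-3,-5 \right)} + 42\right)^{2} = \left(\left(575526 - 629280 i\right) + 42\right)^{2} = \left(575568 - 629280 i\right)^{2}$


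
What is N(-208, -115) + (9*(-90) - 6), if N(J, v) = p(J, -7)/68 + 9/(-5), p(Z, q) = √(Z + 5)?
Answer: -4089/5 + I*√203/68 ≈ -817.8 + 0.20953*I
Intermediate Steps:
p(Z, q) = √(5 + Z)
N(J, v) = -9/5 + √(5 + J)/68 (N(J, v) = √(5 + J)/68 + 9/(-5) = √(5 + J)*(1/68) + 9*(-⅕) = √(5 + J)/68 - 9/5 = -9/5 + √(5 + J)/68)
N(-208, -115) + (9*(-90) - 6) = (-9/5 + √(5 - 208)/68) + (9*(-90) - 6) = (-9/5 + √(-203)/68) + (-810 - 6) = (-9/5 + (I*√203)/68) - 816 = (-9/5 + I*√203/68) - 816 = -4089/5 + I*√203/68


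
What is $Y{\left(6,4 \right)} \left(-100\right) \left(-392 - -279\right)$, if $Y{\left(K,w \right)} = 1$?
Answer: $11300$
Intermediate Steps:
$Y{\left(6,4 \right)} \left(-100\right) \left(-392 - -279\right) = 1 \left(-100\right) \left(-392 - -279\right) = - 100 \left(-392 + 279\right) = \left(-100\right) \left(-113\right) = 11300$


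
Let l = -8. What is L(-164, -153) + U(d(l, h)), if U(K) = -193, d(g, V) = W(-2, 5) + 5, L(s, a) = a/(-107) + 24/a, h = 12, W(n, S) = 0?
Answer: -1046254/5457 ≈ -191.73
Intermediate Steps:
L(s, a) = 24/a - a/107 (L(s, a) = a*(-1/107) + 24/a = -a/107 + 24/a = 24/a - a/107)
d(g, V) = 5 (d(g, V) = 0 + 5 = 5)
L(-164, -153) + U(d(l, h)) = (24/(-153) - 1/107*(-153)) - 193 = (24*(-1/153) + 153/107) - 193 = (-8/51 + 153/107) - 193 = 6947/5457 - 193 = -1046254/5457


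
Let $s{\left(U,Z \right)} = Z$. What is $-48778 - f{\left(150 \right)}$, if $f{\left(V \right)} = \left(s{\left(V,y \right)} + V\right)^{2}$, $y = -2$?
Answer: $-70682$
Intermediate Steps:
$f{\left(V \right)} = \left(-2 + V\right)^{2}$
$-48778 - f{\left(150 \right)} = -48778 - \left(-2 + 150\right)^{2} = -48778 - 148^{2} = -48778 - 21904 = -70682$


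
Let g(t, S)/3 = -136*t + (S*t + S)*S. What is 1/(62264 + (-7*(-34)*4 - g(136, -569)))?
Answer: -1/132947067 ≈ -7.5218e-9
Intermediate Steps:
g(t, S) = -408*t + 3*S*(S + S*t) (g(t, S) = 3*(-136*t + (S*t + S)*S) = 3*(-136*t + (S + S*t)*S) = 3*(-136*t + S*(S + S*t)) = -408*t + 3*S*(S + S*t))
1/(62264 + (-7*(-34)*4 - g(136, -569))) = 1/(62264 + (-7*(-34)*4 - (-408*136 + 3*(-569)² + 3*136*(-569)²))) = 1/(62264 + (238*4 - (-55488 + 3*323761 + 3*136*323761))) = 1/(62264 + (952 - (-55488 + 971283 + 132094488))) = 1/(62264 + (952 - 1*133010283)) = 1/(62264 + (952 - 133010283)) = 1/(62264 - 133009331) = 1/(-132947067) = -1/132947067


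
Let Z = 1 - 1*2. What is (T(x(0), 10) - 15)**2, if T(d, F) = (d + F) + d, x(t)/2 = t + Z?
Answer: 81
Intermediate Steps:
Z = -1 (Z = 1 - 2 = -1)
x(t) = -2 + 2*t (x(t) = 2*(t - 1) = 2*(-1 + t) = -2 + 2*t)
T(d, F) = F + 2*d (T(d, F) = (F + d) + d = F + 2*d)
(T(x(0), 10) - 15)**2 = ((10 + 2*(-2 + 2*0)) - 15)**2 = ((10 + 2*(-2 + 0)) - 15)**2 = ((10 + 2*(-2)) - 15)**2 = ((10 - 4) - 15)**2 = (6 - 15)**2 = (-9)**2 = 81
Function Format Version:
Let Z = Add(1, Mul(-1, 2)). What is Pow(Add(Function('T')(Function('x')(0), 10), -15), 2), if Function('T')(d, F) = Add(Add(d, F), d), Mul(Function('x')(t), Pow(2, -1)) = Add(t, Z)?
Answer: 81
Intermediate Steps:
Z = -1 (Z = Add(1, -2) = -1)
Function('x')(t) = Add(-2, Mul(2, t)) (Function('x')(t) = Mul(2, Add(t, -1)) = Mul(2, Add(-1, t)) = Add(-2, Mul(2, t)))
Function('T')(d, F) = Add(F, Mul(2, d)) (Function('T')(d, F) = Add(Add(F, d), d) = Add(F, Mul(2, d)))
Pow(Add(Function('T')(Function('x')(0), 10), -15), 2) = Pow(Add(Add(10, Mul(2, Add(-2, Mul(2, 0)))), -15), 2) = Pow(Add(Add(10, Mul(2, Add(-2, 0))), -15), 2) = Pow(Add(Add(10, Mul(2, -2)), -15), 2) = Pow(Add(Add(10, -4), -15), 2) = Pow(Add(6, -15), 2) = Pow(-9, 2) = 81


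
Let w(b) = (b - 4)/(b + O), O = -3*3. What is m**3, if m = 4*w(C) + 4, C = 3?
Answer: 2744/27 ≈ 101.63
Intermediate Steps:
O = -9
w(b) = (-4 + b)/(-9 + b) (w(b) = (b - 4)/(b - 9) = (-4 + b)/(-9 + b))
m = 14/3 (m = 4*((-4 + 3)/(-9 + 3)) + 4 = 4*(-1/(-6)) + 4 = 4*(-1/6*(-1)) + 4 = 4*(1/6) + 4 = 2/3 + 4 = 14/3 ≈ 4.6667)
m**3 = (14/3)**3 = 2744/27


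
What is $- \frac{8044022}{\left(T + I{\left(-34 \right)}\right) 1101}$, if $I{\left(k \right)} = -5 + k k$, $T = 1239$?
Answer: $- \frac{4022011}{1315695} \approx -3.0569$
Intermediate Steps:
$I{\left(k \right)} = -5 + k^{2}$
$- \frac{8044022}{\left(T + I{\left(-34 \right)}\right) 1101} = - \frac{8044022}{\left(1239 - \left(5 - \left(-34\right)^{2}\right)\right) 1101} = - \frac{8044022}{\left(1239 + \left(-5 + 1156\right)\right) 1101} = - \frac{8044022}{\left(1239 + 1151\right) 1101} = - \frac{8044022}{2390 \cdot 1101} = - \frac{8044022}{2631390} = \left(-8044022\right) \frac{1}{2631390} = - \frac{4022011}{1315695}$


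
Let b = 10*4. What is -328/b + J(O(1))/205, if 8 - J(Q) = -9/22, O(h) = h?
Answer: -36797/4510 ≈ -8.1590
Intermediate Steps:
J(Q) = 185/22 (J(Q) = 8 - (-9)/22 = 8 - 1*(-9/22) = 8 + 9/22 = 185/22)
b = 40
-328/b + J(O(1))/205 = -328/40 + (185/22)/205 = -328*1/40 + (185/22)*(1/205) = -41/5 + 37/902 = -36797/4510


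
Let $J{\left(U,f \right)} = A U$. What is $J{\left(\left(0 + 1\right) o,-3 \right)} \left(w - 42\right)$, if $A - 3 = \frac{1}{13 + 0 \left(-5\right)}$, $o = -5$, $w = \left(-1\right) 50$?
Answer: $\frac{18400}{13} \approx 1415.4$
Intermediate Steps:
$w = -50$
$A = \frac{40}{13}$ ($A = 3 + \frac{1}{13 + 0 \left(-5\right)} = 3 + \frac{1}{13 + 0} = 3 + \frac{1}{13} = \frac{40}{13} \approx 3.0769$)
$J{\left(U,f \right)} = \frac{40 U}{13}$
$J{\left(\left(0 + 1\right) o,-3 \right)} \left(w - 42\right) = \frac{40 \left(0 + 1\right) \left(-5\right)}{13} \left(-50 - 42\right) = \frac{40 \cdot 1 \left(-5\right)}{13} \left(-92\right) = \frac{40}{13} \left(-5\right) \left(-92\right) = \left(- \frac{200}{13}\right) \left(-92\right) = \frac{18400}{13}$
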